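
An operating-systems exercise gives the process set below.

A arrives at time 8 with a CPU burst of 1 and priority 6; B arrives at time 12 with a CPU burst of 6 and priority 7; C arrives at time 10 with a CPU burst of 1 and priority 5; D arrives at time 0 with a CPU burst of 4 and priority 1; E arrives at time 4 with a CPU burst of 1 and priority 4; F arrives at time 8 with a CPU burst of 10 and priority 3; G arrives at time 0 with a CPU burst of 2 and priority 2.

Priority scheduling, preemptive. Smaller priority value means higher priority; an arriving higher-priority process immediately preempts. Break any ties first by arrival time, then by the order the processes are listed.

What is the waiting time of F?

0

Timeline: | D 0-4 | G 4-6 | E 6-7 | idle 7-8 | F 8-18 | C 18-19 | A 19-20 | B 20-26 |
Completion: A=20  B=26  C=19  D=4  E=7  F=18  G=6
Turnaround (C−A): A=12  B=14  C=9  D=4  E=3  F=10  G=6
Waiting(F) = turnaround − burst = 10 − 10 = 0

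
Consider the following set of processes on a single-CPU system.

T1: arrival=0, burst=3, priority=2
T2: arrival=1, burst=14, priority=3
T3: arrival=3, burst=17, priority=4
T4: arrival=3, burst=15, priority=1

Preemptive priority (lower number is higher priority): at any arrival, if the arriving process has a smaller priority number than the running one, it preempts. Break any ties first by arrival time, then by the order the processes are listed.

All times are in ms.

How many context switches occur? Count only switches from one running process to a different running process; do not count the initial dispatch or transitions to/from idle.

3

Gantt: | T1 0-3 | T4 3-18 | T2 18-32 | T3 32-49 |
Completion: T1=3  T2=32  T3=49  T4=18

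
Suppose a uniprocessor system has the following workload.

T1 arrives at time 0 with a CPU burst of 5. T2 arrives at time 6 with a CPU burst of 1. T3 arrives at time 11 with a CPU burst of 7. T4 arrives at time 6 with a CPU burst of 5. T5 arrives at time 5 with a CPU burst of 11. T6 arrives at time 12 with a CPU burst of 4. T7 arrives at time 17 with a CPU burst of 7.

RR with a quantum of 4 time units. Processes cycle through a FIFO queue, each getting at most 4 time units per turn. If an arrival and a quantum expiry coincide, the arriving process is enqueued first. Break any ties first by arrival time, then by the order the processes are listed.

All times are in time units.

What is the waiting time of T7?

16

Schedule: | T1 0-5 | T5 5-9 | T2 9-10 | T4 10-14 | T5 14-18 | T3 18-22 | T6 22-26 | T4 26-27 | T7 27-31 | T5 31-34 | T3 34-37 | T7 37-40 |
Completion: T1=5  T2=10  T3=37  T4=27  T5=34  T6=26  T7=40
Waiting(T7) = turnaround − burst = 23 − 7 = 16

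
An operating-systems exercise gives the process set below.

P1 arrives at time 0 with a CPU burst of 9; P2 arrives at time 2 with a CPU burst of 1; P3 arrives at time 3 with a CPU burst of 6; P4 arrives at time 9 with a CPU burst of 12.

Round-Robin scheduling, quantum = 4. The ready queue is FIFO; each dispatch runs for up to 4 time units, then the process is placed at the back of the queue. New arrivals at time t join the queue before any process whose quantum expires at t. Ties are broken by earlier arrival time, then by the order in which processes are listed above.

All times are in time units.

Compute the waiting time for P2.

2

Schedule: | P1 0-4 | P2 4-5 | P3 5-9 | P1 9-13 | P4 13-17 | P3 17-19 | P1 19-20 | P4 20-28 |
Completion: P1=20  P2=5  P3=19  P4=28
Waiting(P2) = turnaround − burst = 3 − 1 = 2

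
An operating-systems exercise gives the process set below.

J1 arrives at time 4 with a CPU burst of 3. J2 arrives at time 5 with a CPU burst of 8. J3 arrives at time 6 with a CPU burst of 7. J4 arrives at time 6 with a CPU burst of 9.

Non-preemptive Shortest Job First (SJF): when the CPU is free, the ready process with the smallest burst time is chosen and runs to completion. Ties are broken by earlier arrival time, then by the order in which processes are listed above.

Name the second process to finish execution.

Schedule: | idle 0-4 | J1 4-7 | J3 7-14 | J2 14-22 | J4 22-31 |
Completion: J1=7  J2=22  J3=14  J4=31
Finish order: J1 → J3 → J2 → J4

J3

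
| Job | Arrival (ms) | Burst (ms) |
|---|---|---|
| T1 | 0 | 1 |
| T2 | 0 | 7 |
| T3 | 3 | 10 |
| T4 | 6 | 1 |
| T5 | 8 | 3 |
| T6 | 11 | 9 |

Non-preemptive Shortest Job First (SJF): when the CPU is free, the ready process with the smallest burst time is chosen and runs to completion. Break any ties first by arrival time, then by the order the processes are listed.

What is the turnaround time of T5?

4

Schedule: | T1 0-1 | T2 1-8 | T4 8-9 | T5 9-12 | T6 12-21 | T3 21-31 |
Completion: T1=1  T2=8  T3=31  T4=9  T5=12  T6=21
Turnaround(T5) = completion − arrival = 12 − 8 = 4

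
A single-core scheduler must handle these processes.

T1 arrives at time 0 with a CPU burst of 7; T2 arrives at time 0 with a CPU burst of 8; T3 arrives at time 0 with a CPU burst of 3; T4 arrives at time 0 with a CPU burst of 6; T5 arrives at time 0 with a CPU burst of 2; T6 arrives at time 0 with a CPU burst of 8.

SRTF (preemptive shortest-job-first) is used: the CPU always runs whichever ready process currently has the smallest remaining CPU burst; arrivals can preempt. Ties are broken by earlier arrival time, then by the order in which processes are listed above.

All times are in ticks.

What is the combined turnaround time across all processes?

96

Gantt: | T5 0-2 | T3 2-5 | T4 5-11 | T1 11-18 | T2 18-26 | T6 26-34 |
Completion: T1=18  T2=26  T3=5  T4=11  T5=2  T6=34
Turnaround (C−A): T1=18  T2=26  T3=5  T4=11  T5=2  T6=34
Turnaround = completion − arrival: T1=18, T2=26, T3=5, T4=11, T5=2, T6=34
Total turnaround = 18 + 26 + 5 + 11 + 2 + 34 = 96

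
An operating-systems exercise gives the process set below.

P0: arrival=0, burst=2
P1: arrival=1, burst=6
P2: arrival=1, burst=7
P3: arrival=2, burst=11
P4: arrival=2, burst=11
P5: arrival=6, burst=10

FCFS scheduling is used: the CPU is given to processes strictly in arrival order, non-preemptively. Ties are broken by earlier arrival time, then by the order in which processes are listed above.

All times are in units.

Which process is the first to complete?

Gantt: | P0 0-2 | P1 2-8 | P2 8-15 | P3 15-26 | P4 26-37 | P5 37-47 |
Completion: P0=2  P1=8  P2=15  P3=26  P4=37  P5=47
Finish order: P0 → P1 → P2 → P3 → P4 → P5

P0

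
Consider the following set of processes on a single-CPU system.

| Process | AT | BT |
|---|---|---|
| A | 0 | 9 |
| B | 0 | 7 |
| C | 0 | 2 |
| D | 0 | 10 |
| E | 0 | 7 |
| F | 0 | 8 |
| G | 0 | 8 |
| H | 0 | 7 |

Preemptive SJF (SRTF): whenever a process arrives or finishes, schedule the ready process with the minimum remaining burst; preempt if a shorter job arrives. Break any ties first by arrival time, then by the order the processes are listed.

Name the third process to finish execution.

Schedule: | C 0-2 | B 2-9 | E 9-16 | H 16-23 | F 23-31 | G 31-39 | A 39-48 | D 48-58 |
Completion: A=48  B=9  C=2  D=58  E=16  F=31  G=39  H=23
Turnaround (C−A): A=48  B=9  C=2  D=58  E=16  F=31  G=39  H=23
Finish order: C → B → E → H → F → G → A → D

E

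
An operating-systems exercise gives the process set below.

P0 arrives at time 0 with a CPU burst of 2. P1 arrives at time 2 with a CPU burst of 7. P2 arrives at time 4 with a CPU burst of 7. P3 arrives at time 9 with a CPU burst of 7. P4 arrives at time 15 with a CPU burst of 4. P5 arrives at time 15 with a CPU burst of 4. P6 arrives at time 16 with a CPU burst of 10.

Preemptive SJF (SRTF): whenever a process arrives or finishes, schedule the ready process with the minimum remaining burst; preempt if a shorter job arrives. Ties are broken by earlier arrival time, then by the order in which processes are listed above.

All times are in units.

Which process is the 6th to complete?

Gantt: | P0 0-2 | P1 2-9 | P2 9-16 | P4 16-20 | P5 20-24 | P3 24-31 | P6 31-41 |
Completion: P0=2  P1=9  P2=16  P3=31  P4=20  P5=24  P6=41
Finish order: P0 → P1 → P2 → P4 → P5 → P3 → P6

P3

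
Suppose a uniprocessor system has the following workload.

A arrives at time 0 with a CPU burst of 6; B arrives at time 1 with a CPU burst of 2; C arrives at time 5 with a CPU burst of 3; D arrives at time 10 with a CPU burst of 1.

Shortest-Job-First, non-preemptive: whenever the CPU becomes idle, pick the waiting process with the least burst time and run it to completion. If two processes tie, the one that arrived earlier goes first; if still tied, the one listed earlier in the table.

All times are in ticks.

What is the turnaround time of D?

Gantt: | A 0-6 | B 6-8 | C 8-11 | D 11-12 |
Completion: A=6  B=8  C=11  D=12
Turnaround (C−A): A=6  B=7  C=6  D=2
Turnaround(D) = completion − arrival = 12 − 10 = 2

2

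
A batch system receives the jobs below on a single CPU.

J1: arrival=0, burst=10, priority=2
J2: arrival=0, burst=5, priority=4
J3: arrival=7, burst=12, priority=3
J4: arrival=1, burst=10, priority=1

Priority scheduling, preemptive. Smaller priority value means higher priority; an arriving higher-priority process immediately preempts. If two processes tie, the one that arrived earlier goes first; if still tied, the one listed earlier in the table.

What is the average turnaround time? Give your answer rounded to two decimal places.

Gantt: | J1 0-1 | J4 1-11 | J1 11-20 | J3 20-32 | J2 32-37 |
Completion: J1=20  J2=37  J3=32  J4=11
Turnaround times: J1=20, J2=37, J3=25, J4=10
Average turnaround = (20+37+25+10) / 4 = 92/4 = 23.00

23.00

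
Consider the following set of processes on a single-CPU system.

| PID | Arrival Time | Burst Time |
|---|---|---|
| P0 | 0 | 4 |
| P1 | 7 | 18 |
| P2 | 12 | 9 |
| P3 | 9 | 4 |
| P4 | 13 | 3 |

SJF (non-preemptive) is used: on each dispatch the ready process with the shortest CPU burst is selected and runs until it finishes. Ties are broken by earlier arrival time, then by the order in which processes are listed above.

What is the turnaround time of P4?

Schedule: | P0 0-4 | idle 4-7 | P1 7-25 | P4 25-28 | P3 28-32 | P2 32-41 |
Completion: P0=4  P1=25  P2=41  P3=32  P4=28
Turnaround (C−A): P0=4  P1=18  P2=29  P3=23  P4=15
Turnaround(P4) = completion − arrival = 28 − 13 = 15

15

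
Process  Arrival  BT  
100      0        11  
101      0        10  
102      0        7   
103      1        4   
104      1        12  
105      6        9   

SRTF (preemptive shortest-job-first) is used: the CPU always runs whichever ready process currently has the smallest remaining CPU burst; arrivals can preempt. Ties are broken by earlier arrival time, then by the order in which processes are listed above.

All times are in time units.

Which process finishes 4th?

Schedule: | 102 0-1 | 103 1-5 | 102 5-11 | 105 11-20 | 101 20-30 | 100 30-41 | 104 41-53 |
Completion: 100=41  101=30  102=11  103=5  104=53  105=20
Finish order: 103 → 102 → 105 → 101 → 100 → 104

101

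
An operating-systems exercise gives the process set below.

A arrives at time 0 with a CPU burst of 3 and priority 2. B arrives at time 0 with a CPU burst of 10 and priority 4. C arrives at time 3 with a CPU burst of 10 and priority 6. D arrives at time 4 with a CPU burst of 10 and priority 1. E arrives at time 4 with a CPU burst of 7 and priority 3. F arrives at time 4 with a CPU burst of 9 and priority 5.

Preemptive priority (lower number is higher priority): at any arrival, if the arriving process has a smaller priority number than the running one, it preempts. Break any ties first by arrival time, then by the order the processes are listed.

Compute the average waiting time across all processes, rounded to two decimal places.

15.33

Gantt: | A 0-3 | B 3-4 | D 4-14 | E 14-21 | B 21-30 | F 30-39 | C 39-49 |
Completion: A=3  B=30  C=49  D=14  E=21  F=39
Turnaround (C−A): A=3  B=30  C=46  D=10  E=17  F=35
Waiting times: A=0, B=20, C=36, D=0, E=10, F=26
Average waiting = (0+20+36+0+10+26) / 6 = 92/6 = 15.33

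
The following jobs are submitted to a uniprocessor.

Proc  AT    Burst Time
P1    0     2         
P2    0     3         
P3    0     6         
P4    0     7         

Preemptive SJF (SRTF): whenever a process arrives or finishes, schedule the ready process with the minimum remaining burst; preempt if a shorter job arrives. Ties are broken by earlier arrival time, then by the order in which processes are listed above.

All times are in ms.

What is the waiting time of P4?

Schedule: | P1 0-2 | P2 2-5 | P3 5-11 | P4 11-18 |
Completion: P1=2  P2=5  P3=11  P4=18
Waiting(P4) = turnaround − burst = 18 − 7 = 11

11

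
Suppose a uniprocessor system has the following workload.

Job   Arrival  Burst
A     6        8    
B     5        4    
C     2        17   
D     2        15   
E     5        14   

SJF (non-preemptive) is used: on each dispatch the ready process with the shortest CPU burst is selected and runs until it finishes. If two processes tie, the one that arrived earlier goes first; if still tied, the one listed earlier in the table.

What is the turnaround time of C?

58

Schedule: | idle 0-2 | D 2-17 | B 17-21 | A 21-29 | E 29-43 | C 43-60 |
Completion: A=29  B=21  C=60  D=17  E=43
Turnaround (C−A): A=23  B=16  C=58  D=15  E=38
Turnaround(C) = completion − arrival = 60 − 2 = 58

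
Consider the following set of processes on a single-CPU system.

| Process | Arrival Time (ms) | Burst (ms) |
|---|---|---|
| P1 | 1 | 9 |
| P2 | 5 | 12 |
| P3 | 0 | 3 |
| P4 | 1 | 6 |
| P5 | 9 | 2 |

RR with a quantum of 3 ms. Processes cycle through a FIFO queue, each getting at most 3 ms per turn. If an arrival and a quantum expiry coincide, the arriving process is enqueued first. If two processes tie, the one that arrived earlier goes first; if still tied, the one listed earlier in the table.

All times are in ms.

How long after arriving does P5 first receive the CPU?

Timeline: | P3 0-3 | P1 3-6 | P4 6-9 | P2 9-12 | P1 12-15 | P5 15-17 | P4 17-20 | P2 20-23 | P1 23-26 | P2 26-32 |
Completion: P1=26  P2=32  P3=3  P4=20  P5=17
Response(P5) = first start − arrival = 15 − 9 = 6

6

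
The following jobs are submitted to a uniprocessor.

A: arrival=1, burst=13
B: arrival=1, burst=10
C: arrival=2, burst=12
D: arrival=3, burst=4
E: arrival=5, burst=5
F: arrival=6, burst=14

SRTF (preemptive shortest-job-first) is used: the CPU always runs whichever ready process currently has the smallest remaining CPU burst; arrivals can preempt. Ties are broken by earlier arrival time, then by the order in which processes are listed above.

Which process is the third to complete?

B

Timeline: | idle 0-1 | B 1-3 | D 3-7 | E 7-12 | B 12-20 | C 20-32 | A 32-45 | F 45-59 |
Completion: A=45  B=20  C=32  D=7  E=12  F=59
Turnaround (C−A): A=44  B=19  C=30  D=4  E=7  F=53
Finish order: D → E → B → C → A → F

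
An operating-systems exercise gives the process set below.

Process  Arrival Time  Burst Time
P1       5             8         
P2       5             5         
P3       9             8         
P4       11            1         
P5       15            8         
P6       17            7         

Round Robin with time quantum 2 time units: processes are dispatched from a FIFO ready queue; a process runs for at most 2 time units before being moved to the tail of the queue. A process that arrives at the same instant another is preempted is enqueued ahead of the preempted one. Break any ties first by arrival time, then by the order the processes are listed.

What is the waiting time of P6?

18

Schedule: | idle 0-5 | P1 5-7 | P2 7-9 | P1 9-11 | P3 11-13 | P2 13-15 | P4 15-16 | P1 16-18 | P3 18-20 | P5 20-22 | P2 22-23 | P6 23-25 | P1 25-27 | P3 27-29 | P5 29-31 | P6 31-33 | P3 33-35 | P5 35-37 | P6 37-39 | P5 39-41 | P6 41-42 |
Completion: P1=27  P2=23  P3=35  P4=16  P5=41  P6=42
Turnaround (C−A): P1=22  P2=18  P3=26  P4=5  P5=26  P6=25
Waiting(P6) = turnaround − burst = 25 − 7 = 18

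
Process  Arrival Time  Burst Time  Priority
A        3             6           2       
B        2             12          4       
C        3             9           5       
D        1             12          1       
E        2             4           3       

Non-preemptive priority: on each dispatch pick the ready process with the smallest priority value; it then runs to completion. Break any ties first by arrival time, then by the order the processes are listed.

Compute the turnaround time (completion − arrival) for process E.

Timeline: | idle 0-1 | D 1-13 | A 13-19 | E 19-23 | B 23-35 | C 35-44 |
Completion: A=19  B=35  C=44  D=13  E=23
Turnaround (C−A): A=16  B=33  C=41  D=12  E=21
Turnaround(E) = completion − arrival = 23 − 2 = 21

21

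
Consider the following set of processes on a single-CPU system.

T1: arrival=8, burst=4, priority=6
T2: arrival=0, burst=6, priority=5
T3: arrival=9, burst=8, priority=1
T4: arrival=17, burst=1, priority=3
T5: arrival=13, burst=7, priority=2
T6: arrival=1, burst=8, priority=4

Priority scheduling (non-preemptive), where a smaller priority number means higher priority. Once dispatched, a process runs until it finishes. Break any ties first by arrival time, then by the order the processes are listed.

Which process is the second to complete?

T6

Timeline: | T2 0-6 | T6 6-14 | T3 14-22 | T5 22-29 | T4 29-30 | T1 30-34 |
Completion: T1=34  T2=6  T3=22  T4=30  T5=29  T6=14
Turnaround (C−A): T1=26  T2=6  T3=13  T4=13  T5=16  T6=13
Finish order: T2 → T6 → T3 → T5 → T4 → T1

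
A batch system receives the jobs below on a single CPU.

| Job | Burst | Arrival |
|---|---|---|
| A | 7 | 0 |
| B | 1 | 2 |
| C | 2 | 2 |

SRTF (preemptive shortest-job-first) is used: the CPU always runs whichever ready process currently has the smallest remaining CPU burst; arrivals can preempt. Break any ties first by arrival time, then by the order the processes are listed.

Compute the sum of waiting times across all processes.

4

Schedule: | A 0-2 | B 2-3 | C 3-5 | A 5-10 |
Completion: A=10  B=3  C=5
Turnaround (C−A): A=10  B=1  C=3
Waiting = turnaround − burst: A=3, B=0, C=1
Total waiting = 3 + 0 + 1 = 4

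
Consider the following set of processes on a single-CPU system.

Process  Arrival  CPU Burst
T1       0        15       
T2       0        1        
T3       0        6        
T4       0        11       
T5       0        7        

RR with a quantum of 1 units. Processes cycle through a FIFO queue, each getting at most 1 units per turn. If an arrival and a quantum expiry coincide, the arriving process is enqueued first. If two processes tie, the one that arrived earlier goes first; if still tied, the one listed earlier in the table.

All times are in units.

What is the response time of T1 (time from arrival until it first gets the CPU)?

0

Gantt: | T1 0-1 | T2 1-2 | T3 2-3 | T4 3-4 | T5 4-5 | T1 5-6 | T3 6-7 | T4 7-8 | T5 8-9 | T1 9-10 | T3 10-11 | T4 11-12 | T5 12-13 | T1 13-14 | T3 14-15 | T4 15-16 | T5 16-17 | T1 17-18 | T3 18-19 | T4 19-20 | T5 20-21 | T1 21-22 | T3 22-23 | T4 23-24 | T5 24-25 | T1 25-26 | T4 26-27 | T5 27-28 | T1 28-29 | T4 29-30 | T1 30-31 | T4 31-32 | T1 32-33 | T4 33-34 | T1 34-35 | T4 35-36 | T1 36-40 |
Completion: T1=40  T2=2  T3=23  T4=36  T5=28
Response(T1) = first start − arrival = 0 − 0 = 0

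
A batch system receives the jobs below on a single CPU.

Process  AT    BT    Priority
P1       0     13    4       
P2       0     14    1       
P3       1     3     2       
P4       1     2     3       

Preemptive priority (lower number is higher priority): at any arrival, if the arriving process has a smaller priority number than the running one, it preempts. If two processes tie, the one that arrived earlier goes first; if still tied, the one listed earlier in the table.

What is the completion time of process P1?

Gantt: | P2 0-14 | P3 14-17 | P4 17-19 | P1 19-32 |
Completion: P1=32  P2=14  P3=17  P4=19
Turnaround (C−A): P1=32  P2=14  P3=16  P4=18

32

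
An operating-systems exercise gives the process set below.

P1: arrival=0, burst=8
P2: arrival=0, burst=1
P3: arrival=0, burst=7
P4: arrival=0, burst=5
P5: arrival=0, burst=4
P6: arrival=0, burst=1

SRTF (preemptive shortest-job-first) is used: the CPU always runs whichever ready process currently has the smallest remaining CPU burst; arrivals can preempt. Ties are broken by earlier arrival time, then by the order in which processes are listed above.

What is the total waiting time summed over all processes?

Gantt: | P2 0-1 | P6 1-2 | P5 2-6 | P4 6-11 | P3 11-18 | P1 18-26 |
Completion: P1=26  P2=1  P3=18  P4=11  P5=6  P6=2
Turnaround (C−A): P1=26  P2=1  P3=18  P4=11  P5=6  P6=2
Waiting = turnaround − burst: P1=18, P2=0, P3=11, P4=6, P5=2, P6=1
Total waiting = 18 + 0 + 11 + 6 + 2 + 1 = 38

38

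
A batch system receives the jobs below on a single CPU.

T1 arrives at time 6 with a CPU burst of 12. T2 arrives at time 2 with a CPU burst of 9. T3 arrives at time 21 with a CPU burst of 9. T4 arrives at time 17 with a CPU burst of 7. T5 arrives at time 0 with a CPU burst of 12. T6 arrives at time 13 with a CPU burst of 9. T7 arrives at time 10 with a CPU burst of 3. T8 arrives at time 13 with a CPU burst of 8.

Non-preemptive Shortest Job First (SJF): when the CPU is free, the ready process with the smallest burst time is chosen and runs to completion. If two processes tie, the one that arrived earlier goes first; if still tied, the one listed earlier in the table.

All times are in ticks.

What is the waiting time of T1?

51

Schedule: | T5 0-12 | T7 12-15 | T8 15-23 | T4 23-30 | T2 30-39 | T6 39-48 | T3 48-57 | T1 57-69 |
Completion: T1=69  T2=39  T3=57  T4=30  T5=12  T6=48  T7=15  T8=23
Waiting(T1) = turnaround − burst = 63 − 12 = 51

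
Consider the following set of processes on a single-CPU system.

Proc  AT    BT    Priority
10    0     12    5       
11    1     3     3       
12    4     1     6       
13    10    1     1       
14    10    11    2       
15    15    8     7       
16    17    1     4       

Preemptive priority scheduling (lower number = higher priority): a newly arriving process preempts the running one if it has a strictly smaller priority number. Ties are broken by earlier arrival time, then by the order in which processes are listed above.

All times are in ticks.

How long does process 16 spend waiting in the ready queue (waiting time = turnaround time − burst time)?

5

Gantt: | 10 0-1 | 11 1-4 | 10 4-10 | 13 10-11 | 14 11-22 | 16 22-23 | 10 23-28 | 12 28-29 | 15 29-37 |
Completion: 10=28  11=4  12=29  13=11  14=22  15=37  16=23
Turnaround (C−A): 10=28  11=3  12=25  13=1  14=12  15=22  16=6
Waiting(16) = turnaround − burst = 6 − 1 = 5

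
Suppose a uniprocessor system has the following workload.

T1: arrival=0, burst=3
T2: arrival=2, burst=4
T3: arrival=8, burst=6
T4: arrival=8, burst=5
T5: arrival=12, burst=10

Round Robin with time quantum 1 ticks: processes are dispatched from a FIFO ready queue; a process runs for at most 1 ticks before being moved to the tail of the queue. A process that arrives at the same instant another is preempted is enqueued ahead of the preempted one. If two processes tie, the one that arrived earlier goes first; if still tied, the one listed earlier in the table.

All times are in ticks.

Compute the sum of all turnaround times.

Gantt: | T1 0-2 | T2 2-3 | T1 3-4 | T2 4-7 | idle 7-8 | T3 8-9 | T4 9-10 | T3 10-11 | T4 11-12 | T3 12-13 | T5 13-14 | T4 14-15 | T3 15-16 | T5 16-17 | T4 17-18 | T3 18-19 | T5 19-20 | T4 20-21 | T3 21-22 | T5 22-29 |
Completion: T1=4  T2=7  T3=22  T4=21  T5=29
Turnaround = completion − arrival: T1=4, T2=5, T3=14, T4=13, T5=17
Total turnaround = 4 + 5 + 14 + 13 + 17 = 53

53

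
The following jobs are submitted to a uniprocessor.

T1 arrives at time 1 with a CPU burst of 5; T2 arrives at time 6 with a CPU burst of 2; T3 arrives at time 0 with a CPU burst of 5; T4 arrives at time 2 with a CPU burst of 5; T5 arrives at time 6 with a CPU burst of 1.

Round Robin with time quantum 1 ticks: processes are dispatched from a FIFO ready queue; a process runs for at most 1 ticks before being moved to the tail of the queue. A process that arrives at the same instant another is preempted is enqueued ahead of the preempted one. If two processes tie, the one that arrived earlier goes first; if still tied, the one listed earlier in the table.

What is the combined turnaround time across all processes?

Timeline: | T3 0-1 | T1 1-2 | T3 2-3 | T4 3-4 | T1 4-5 | T3 5-6 | T4 6-7 | T1 7-8 | T2 8-9 | T5 9-10 | T3 10-11 | T4 11-12 | T1 12-13 | T2 13-14 | T3 14-15 | T4 15-16 | T1 16-17 | T4 17-18 |
Completion: T1=17  T2=14  T3=15  T4=18  T5=10
Turnaround (C−A): T1=16  T2=8  T3=15  T4=16  T5=4
Turnaround = completion − arrival: T1=16, T2=8, T3=15, T4=16, T5=4
Total turnaround = 16 + 8 + 15 + 16 + 4 = 59

59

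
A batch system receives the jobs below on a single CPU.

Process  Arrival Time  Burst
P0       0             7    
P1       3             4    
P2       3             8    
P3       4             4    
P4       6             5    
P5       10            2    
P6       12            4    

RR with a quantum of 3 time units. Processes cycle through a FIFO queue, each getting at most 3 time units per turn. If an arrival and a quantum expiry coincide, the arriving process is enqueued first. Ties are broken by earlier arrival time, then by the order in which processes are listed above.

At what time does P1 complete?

19

Schedule: | P0 0-3 | P1 3-6 | P2 6-9 | P0 9-12 | P3 12-15 | P4 15-18 | P1 18-19 | P2 19-22 | P5 22-24 | P6 24-27 | P0 27-28 | P3 28-29 | P4 29-31 | P2 31-33 | P6 33-34 |
Completion: P0=28  P1=19  P2=33  P3=29  P4=31  P5=24  P6=34
Turnaround (C−A): P0=28  P1=16  P2=30  P3=25  P4=25  P5=14  P6=22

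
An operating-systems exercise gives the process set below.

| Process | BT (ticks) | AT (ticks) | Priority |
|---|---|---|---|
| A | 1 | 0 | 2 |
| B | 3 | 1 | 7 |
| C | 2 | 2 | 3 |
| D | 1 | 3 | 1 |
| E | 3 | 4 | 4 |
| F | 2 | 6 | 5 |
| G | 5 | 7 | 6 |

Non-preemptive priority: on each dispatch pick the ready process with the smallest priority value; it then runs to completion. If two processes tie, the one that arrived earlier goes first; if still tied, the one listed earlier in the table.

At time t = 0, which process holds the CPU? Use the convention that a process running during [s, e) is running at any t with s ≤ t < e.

Schedule: | A 0-1 | B 1-4 | D 4-5 | C 5-7 | E 7-10 | F 10-12 | G 12-17 |
Completion: A=1  B=4  C=7  D=5  E=10  F=12  G=17

A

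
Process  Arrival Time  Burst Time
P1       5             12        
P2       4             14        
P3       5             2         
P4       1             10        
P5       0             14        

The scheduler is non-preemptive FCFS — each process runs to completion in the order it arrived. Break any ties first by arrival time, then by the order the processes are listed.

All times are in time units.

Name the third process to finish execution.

Timeline: | P5 0-14 | P4 14-24 | P2 24-38 | P1 38-50 | P3 50-52 |
Completion: P1=50  P2=38  P3=52  P4=24  P5=14
Finish order: P5 → P4 → P2 → P1 → P3

P2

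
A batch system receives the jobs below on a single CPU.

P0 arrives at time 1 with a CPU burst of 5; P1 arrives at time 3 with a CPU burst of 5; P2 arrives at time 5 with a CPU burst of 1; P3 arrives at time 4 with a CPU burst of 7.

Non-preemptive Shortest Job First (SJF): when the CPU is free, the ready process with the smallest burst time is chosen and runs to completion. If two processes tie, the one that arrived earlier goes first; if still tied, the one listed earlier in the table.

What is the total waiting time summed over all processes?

13

Timeline: | idle 0-1 | P0 1-6 | P2 6-7 | P1 7-12 | P3 12-19 |
Completion: P0=6  P1=12  P2=7  P3=19
Turnaround (C−A): P0=5  P1=9  P2=2  P3=15
Waiting = turnaround − burst: P0=0, P1=4, P2=1, P3=8
Total waiting = 0 + 4 + 1 + 8 = 13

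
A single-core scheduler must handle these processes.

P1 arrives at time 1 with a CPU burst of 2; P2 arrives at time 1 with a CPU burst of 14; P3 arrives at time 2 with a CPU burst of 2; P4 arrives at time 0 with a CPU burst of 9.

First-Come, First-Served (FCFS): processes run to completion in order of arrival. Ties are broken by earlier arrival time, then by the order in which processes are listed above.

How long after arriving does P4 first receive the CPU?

0

Gantt: | P4 0-9 | P1 9-11 | P2 11-25 | P3 25-27 |
Completion: P1=11  P2=25  P3=27  P4=9
Turnaround (C−A): P1=10  P2=24  P3=25  P4=9
Response(P4) = first start − arrival = 0 − 0 = 0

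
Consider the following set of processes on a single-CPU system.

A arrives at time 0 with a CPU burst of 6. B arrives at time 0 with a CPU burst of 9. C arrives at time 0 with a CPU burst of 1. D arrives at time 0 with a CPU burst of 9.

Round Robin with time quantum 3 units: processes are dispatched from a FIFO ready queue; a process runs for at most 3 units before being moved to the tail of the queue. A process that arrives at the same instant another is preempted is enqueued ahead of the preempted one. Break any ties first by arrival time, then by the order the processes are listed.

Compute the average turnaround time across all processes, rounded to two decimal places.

Gantt: | A 0-3 | B 3-6 | C 6-7 | D 7-10 | A 10-13 | B 13-16 | D 16-19 | B 19-22 | D 22-25 |
Completion: A=13  B=22  C=7  D=25
Turnaround (C−A): A=13  B=22  C=7  D=25
Turnaround times: A=13, B=22, C=7, D=25
Average turnaround = (13+22+7+25) / 4 = 67/4 = 16.75

16.75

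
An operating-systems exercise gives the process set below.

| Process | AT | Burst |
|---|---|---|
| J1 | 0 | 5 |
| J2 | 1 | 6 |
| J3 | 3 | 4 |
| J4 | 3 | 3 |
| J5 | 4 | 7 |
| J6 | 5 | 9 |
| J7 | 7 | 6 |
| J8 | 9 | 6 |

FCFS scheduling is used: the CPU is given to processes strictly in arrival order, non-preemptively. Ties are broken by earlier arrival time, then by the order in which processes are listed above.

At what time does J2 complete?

Timeline: | J1 0-5 | J2 5-11 | J3 11-15 | J4 15-18 | J5 18-25 | J6 25-34 | J7 34-40 | J8 40-46 |
Completion: J1=5  J2=11  J3=15  J4=18  J5=25  J6=34  J7=40  J8=46

11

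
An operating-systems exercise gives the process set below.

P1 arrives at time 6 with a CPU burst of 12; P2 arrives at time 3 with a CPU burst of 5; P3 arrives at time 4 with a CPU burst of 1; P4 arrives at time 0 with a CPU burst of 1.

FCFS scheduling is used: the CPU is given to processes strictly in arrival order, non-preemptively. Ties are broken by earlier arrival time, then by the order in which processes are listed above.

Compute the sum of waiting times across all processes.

7

Schedule: | P4 0-1 | idle 1-3 | P2 3-8 | P3 8-9 | P1 9-21 |
Completion: P1=21  P2=8  P3=9  P4=1
Turnaround (C−A): P1=15  P2=5  P3=5  P4=1
Waiting = turnaround − burst: P1=3, P2=0, P3=4, P4=0
Total waiting = 3 + 0 + 4 + 0 = 7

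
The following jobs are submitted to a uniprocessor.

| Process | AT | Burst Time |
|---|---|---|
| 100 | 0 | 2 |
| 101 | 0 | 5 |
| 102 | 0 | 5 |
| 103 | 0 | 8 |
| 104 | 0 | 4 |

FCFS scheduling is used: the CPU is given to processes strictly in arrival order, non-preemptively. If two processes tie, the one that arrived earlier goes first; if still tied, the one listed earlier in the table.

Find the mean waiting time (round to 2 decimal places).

8.20

Gantt: | 100 0-2 | 101 2-7 | 102 7-12 | 103 12-20 | 104 20-24 |
Completion: 100=2  101=7  102=12  103=20  104=24
Turnaround (C−A): 100=2  101=7  102=12  103=20  104=24
Waiting times: 100=0, 101=2, 102=7, 103=12, 104=20
Average waiting = (0+2+7+12+20) / 5 = 41/5 = 8.20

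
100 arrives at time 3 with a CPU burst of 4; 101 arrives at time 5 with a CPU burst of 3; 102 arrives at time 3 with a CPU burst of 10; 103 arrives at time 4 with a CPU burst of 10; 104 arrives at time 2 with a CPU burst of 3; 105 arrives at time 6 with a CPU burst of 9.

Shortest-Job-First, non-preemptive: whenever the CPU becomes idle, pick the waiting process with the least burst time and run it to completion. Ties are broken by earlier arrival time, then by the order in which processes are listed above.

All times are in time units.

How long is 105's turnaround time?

Timeline: | idle 0-2 | 104 2-5 | 101 5-8 | 100 8-12 | 105 12-21 | 102 21-31 | 103 31-41 |
Completion: 100=12  101=8  102=31  103=41  104=5  105=21
Turnaround(105) = completion − arrival = 21 − 6 = 15

15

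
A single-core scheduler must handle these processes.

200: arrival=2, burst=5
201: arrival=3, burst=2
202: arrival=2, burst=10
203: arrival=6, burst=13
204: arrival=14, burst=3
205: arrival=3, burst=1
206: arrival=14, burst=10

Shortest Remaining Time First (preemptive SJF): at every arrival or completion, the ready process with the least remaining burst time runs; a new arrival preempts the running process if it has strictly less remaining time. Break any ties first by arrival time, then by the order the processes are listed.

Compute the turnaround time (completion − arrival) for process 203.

40

Timeline: | idle 0-2 | 200 2-3 | 205 3-4 | 201 4-6 | 200 6-10 | 202 10-14 | 204 14-17 | 202 17-23 | 206 23-33 | 203 33-46 |
Completion: 200=10  201=6  202=23  203=46  204=17  205=4  206=33
Turnaround(203) = completion − arrival = 46 − 6 = 40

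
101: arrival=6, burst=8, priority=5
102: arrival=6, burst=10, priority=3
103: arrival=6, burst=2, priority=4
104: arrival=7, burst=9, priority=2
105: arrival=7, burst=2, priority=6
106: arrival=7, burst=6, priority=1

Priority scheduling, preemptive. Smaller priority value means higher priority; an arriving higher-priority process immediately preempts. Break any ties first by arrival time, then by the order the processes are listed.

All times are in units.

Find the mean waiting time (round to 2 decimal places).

Gantt: | idle 0-6 | 102 6-7 | 106 7-13 | 104 13-22 | 102 22-31 | 103 31-33 | 101 33-41 | 105 41-43 |
Completion: 101=41  102=31  103=33  104=22  105=43  106=13
Turnaround (C−A): 101=35  102=25  103=27  104=15  105=36  106=6
Waiting times: 101=27, 102=15, 103=25, 104=6, 105=34, 106=0
Average waiting = (27+15+25+6+34+0) / 6 = 107/6 = 17.83

17.83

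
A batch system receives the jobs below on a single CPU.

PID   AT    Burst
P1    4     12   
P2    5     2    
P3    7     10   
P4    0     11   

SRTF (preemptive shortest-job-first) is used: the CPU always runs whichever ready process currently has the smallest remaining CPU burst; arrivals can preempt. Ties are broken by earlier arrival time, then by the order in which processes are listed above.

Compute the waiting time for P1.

Timeline: | P4 0-5 | P2 5-7 | P4 7-13 | P3 13-23 | P1 23-35 |
Completion: P1=35  P2=7  P3=23  P4=13
Turnaround (C−A): P1=31  P2=2  P3=16  P4=13
Waiting(P1) = turnaround − burst = 31 − 12 = 19

19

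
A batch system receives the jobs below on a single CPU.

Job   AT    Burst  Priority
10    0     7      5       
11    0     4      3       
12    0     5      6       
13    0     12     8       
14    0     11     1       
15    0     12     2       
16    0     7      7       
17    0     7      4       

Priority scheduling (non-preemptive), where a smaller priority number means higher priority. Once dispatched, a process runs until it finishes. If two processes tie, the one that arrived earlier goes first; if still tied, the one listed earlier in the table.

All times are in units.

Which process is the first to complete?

14

Timeline: | 14 0-11 | 15 11-23 | 11 23-27 | 17 27-34 | 10 34-41 | 12 41-46 | 16 46-53 | 13 53-65 |
Completion: 10=41  11=27  12=46  13=65  14=11  15=23  16=53  17=34
Turnaround (C−A): 10=41  11=27  12=46  13=65  14=11  15=23  16=53  17=34
Finish order: 14 → 15 → 11 → 17 → 10 → 12 → 16 → 13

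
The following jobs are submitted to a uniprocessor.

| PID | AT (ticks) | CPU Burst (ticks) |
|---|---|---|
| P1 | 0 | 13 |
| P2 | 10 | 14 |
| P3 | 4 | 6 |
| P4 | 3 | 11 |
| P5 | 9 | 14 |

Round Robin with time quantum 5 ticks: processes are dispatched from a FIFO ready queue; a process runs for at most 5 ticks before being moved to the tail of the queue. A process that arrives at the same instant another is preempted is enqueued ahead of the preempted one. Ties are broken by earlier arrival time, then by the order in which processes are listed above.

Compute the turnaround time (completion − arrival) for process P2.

48

Schedule: | P1 0-5 | P4 5-10 | P3 10-15 | P1 15-20 | P5 20-25 | P2 25-30 | P4 30-35 | P3 35-36 | P1 36-39 | P5 39-44 | P2 44-49 | P4 49-50 | P5 50-54 | P2 54-58 |
Completion: P1=39  P2=58  P3=36  P4=50  P5=54
Turnaround(P2) = completion − arrival = 58 − 10 = 48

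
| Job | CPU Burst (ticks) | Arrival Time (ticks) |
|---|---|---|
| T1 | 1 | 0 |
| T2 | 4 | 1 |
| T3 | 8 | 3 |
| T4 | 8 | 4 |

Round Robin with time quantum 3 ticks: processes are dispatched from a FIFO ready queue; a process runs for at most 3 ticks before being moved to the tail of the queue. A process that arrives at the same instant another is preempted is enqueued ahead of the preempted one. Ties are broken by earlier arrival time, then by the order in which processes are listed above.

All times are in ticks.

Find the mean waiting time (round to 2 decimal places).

Schedule: | T1 0-1 | T2 1-4 | T3 4-7 | T4 7-10 | T2 10-11 | T3 11-14 | T4 14-17 | T3 17-19 | T4 19-21 |
Completion: T1=1  T2=11  T3=19  T4=21
Turnaround (C−A): T1=1  T2=10  T3=16  T4=17
Waiting times: T1=0, T2=6, T3=8, T4=9
Average waiting = (0+6+8+9) / 4 = 23/4 = 5.75

5.75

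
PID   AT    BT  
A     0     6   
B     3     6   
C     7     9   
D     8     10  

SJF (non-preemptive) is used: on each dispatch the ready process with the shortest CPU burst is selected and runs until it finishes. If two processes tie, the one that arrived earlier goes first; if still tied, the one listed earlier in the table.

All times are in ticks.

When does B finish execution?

Timeline: | A 0-6 | B 6-12 | C 12-21 | D 21-31 |
Completion: A=6  B=12  C=21  D=31

12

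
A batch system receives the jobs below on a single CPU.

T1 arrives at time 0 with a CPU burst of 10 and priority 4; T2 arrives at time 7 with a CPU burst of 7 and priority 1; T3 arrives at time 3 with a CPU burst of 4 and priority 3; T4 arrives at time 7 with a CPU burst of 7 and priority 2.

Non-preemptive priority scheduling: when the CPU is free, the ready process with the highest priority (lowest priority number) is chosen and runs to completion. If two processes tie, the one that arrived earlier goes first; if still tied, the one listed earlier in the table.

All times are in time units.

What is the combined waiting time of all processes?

Timeline: | T1 0-10 | T2 10-17 | T4 17-24 | T3 24-28 |
Completion: T1=10  T2=17  T3=28  T4=24
Turnaround (C−A): T1=10  T2=10  T3=25  T4=17
Waiting = turnaround − burst: T1=0, T2=3, T3=21, T4=10
Total waiting = 0 + 3 + 21 + 10 = 34

34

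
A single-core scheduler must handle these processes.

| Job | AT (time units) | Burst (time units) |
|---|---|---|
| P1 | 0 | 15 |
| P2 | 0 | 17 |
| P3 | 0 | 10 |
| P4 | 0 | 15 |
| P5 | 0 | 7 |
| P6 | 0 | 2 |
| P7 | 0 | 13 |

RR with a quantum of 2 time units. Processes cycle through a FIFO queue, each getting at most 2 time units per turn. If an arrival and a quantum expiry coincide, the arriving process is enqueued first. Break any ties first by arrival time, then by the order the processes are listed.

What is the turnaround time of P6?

Schedule: | P1 0-2 | P2 2-4 | P3 4-6 | P4 6-8 | P5 8-10 | P6 10-12 | P7 12-14 | P1 14-16 | P2 16-18 | P3 18-20 | P4 20-22 | P5 22-24 | P7 24-26 | P1 26-28 | P2 28-30 | P3 30-32 | P4 32-34 | P5 34-36 | P7 36-38 | P1 38-40 | P2 40-42 | P3 42-44 | P4 44-46 | P5 46-47 | P7 47-49 | P1 49-51 | P2 51-53 | P3 53-55 | P4 55-57 | P7 57-59 | P1 59-61 | P2 61-63 | P4 63-65 | P7 65-67 | P1 67-69 | P2 69-71 | P4 71-73 | P7 73-74 | P1 74-75 | P2 75-77 | P4 77-78 | P2 78-79 |
Completion: P1=75  P2=79  P3=55  P4=78  P5=47  P6=12  P7=74
Turnaround (C−A): P1=75  P2=79  P3=55  P4=78  P5=47  P6=12  P7=74
Turnaround(P6) = completion − arrival = 12 − 0 = 12

12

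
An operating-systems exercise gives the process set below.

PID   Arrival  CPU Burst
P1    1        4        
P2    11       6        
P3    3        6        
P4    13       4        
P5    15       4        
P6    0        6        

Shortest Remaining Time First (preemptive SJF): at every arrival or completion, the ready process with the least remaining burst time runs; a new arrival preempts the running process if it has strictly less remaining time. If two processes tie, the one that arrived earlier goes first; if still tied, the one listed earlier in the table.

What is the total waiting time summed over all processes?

Timeline: | P6 0-1 | P1 1-5 | P6 5-10 | P3 10-16 | P4 16-20 | P5 20-24 | P2 24-30 |
Completion: P1=5  P2=30  P3=16  P4=20  P5=24  P6=10
Turnaround (C−A): P1=4  P2=19  P3=13  P4=7  P5=9  P6=10
Waiting = turnaround − burst: P1=0, P2=13, P3=7, P4=3, P5=5, P6=4
Total waiting = 0 + 13 + 7 + 3 + 5 + 4 = 32

32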